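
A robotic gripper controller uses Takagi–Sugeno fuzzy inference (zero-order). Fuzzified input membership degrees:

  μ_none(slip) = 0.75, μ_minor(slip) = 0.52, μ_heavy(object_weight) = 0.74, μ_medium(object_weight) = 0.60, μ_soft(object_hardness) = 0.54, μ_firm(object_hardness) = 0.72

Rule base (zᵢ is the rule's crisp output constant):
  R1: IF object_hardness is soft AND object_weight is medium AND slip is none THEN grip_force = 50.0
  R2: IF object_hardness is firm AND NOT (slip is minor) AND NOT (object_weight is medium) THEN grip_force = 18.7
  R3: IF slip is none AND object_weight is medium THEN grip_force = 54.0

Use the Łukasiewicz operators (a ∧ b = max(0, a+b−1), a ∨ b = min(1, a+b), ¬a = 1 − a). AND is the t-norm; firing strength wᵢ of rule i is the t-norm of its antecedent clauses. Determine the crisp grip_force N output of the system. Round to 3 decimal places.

54.000

R1 (z=50.0): soft=0.54, medium=0.60, none=0.75; AND[max(0, a+b−1)] → w = 0.00
R2 (z=18.7): firm=0.72, ¬minor=1−0.52=0.48, ¬medium=1−0.60=0.40; AND[max(0, a+b−1)] → w = 0.00
R3 (z=54.0): none=0.75, medium=0.60; AND[max(0, a+b−1)] → w = 0.35
Weighted average = (0.00·50.0 + 0.00·18.7 + 0.35·54.0) / (0.00 + 0.00 + 0.35)
  = 18.9000 / 0.3500 = 54.000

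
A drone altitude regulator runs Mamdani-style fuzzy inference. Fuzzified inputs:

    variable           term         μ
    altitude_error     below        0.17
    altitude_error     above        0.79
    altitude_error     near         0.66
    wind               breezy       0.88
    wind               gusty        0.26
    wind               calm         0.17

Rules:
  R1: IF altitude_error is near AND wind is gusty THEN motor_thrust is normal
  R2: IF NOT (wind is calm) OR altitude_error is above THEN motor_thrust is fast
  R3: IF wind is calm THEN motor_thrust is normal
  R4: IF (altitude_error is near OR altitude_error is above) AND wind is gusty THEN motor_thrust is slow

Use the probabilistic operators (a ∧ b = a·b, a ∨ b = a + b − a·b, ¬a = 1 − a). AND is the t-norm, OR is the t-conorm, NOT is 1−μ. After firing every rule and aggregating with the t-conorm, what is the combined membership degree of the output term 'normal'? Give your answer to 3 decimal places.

0.312

R1: near=0.66, gusty=0.26; AND[a·b] → w = 0.1716
R2: ¬calm=1−0.17=0.83, above=0.79; OR[a + b − a·b] → w = 0.9643
R3: calm=0.17 → w = 0.1700
R4: (near=0.66 OR above=0.79) = 0.9286; AND[a·b] with gusty=0.26 → w = 0.2414
Rules with consequent 'normal': {R1, R3} → strengths 0.1716, 0.1700
Aggregate via t-conorm [a + b − a·b]: 0.3124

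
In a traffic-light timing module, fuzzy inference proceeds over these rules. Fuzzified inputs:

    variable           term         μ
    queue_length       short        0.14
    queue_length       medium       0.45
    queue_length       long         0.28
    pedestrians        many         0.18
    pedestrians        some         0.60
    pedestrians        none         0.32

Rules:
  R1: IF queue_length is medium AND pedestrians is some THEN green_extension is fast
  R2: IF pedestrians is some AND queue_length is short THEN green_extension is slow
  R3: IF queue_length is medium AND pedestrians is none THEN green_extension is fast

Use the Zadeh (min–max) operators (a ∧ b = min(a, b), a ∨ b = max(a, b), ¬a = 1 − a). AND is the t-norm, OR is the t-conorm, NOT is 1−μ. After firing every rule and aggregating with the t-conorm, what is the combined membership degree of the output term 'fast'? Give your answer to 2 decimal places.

R1: medium=0.45, some=0.60; AND[min(a, b)] → w = 0.45
R2: some=0.60, short=0.14; AND[min(a, b)] → w = 0.14
R3: medium=0.45, none=0.32; AND[min(a, b)] → w = 0.32
Rules with consequent 'fast': {R1, R3} → strengths 0.45, 0.32
Aggregate via t-conorm [max(a, b)]: 0.45

0.45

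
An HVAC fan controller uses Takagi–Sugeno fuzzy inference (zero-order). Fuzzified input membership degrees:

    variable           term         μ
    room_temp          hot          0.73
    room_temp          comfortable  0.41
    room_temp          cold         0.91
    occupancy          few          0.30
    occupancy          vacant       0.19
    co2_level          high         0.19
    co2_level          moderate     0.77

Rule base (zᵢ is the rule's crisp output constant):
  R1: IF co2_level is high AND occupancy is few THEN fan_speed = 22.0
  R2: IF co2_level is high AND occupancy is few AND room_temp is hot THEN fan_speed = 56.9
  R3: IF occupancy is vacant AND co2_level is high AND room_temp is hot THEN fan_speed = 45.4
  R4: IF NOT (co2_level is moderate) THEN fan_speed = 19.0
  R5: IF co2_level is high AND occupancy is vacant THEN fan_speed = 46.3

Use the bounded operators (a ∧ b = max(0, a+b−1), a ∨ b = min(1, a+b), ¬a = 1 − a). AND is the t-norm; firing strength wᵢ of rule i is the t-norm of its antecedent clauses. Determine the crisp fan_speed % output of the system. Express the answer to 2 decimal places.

19.00

R1 (z=22.0): high=0.19, few=0.30; AND[max(0, a+b−1)] → w = 0.00
R2 (z=56.9): high=0.19, few=0.30, hot=0.73; AND[max(0, a+b−1)] → w = 0.00
R3 (z=45.4): vacant=0.19, high=0.19, hot=0.73; AND[max(0, a+b−1)] → w = 0.00
R4 (z=19.0): ¬moderate=1−0.77=0.23 → w = 0.23
R5 (z=46.3): high=0.19, vacant=0.19; AND[max(0, a+b−1)] → w = 0.00
Weighted average = (0.00·22.0 + 0.00·56.9 + 0.00·45.4 + 0.23·19.0 + 0.00·46.3) / (0.00 + 0.00 + 0.00 + 0.23 + 0.00)
  = 4.3700 / 0.2300 = 19.00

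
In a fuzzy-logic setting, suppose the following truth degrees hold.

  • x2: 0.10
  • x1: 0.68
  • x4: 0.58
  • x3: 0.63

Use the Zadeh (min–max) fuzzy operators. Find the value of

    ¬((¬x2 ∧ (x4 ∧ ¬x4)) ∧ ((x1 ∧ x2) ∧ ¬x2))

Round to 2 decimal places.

0.90

¬x2 = 1 − 0.10 = 0.90
¬x4 = 1 − 0.58 = 0.42
x4 ∧ ¬x4 = min(a, b) on (0.58, 0.42) = 0.42
¬x2 ∧ (x4 ∧ ¬x4) = min(a, b) on (0.90, 0.42) = 0.42
x1 ∧ x2 = min(a, b) on (0.68, 0.10) = 0.10
¬x2 = 1 − 0.10 = 0.90
(x1 ∧ x2) ∧ ¬x2 = min(a, b) on (0.10, 0.90) = 0.10
(¬x2 ∧ (x4 ∧ ¬x4)) ∧ ((x1 ∧ x2) ∧ ¬x2) = min(a, b) on (0.42, 0.10) = 0.10
¬((¬x2 ∧ (x4 ∧ ¬x4)) ∧ ((x1 ∧ x2) ∧ ¬x2)) = 1 − 0.10 = 0.90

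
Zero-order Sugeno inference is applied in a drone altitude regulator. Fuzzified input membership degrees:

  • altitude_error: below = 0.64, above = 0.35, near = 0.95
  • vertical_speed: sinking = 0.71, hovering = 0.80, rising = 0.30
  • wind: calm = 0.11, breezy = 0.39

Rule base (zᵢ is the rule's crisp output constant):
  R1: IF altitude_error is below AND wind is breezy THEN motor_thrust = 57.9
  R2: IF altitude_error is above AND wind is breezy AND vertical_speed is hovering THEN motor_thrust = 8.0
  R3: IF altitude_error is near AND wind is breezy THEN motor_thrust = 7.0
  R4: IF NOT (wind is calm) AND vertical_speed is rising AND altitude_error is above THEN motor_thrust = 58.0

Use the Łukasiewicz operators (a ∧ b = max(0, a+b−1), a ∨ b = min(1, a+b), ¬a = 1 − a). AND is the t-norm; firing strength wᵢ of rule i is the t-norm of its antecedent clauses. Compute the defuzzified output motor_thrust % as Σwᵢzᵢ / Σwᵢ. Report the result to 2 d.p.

11.13

R1 (z=57.9): below=0.64, breezy=0.39; AND[max(0, a+b−1)] → w = 0.03
R2 (z=8.0): above=0.35, breezy=0.39, hovering=0.80; AND[max(0, a+b−1)] → w = 0.00
R3 (z=7.0): near=0.95, breezy=0.39; AND[max(0, a+b−1)] → w = 0.34
R4 (z=58.0): ¬calm=1−0.11=0.89, rising=0.30, above=0.35; AND[max(0, a+b−1)] → w = 0.00
Weighted average = (0.03·57.9 + 0.00·8.0 + 0.34·7.0 + 0.00·58.0) / (0.03 + 0.00 + 0.34 + 0.00)
  = 4.1170 / 0.3700 = 11.13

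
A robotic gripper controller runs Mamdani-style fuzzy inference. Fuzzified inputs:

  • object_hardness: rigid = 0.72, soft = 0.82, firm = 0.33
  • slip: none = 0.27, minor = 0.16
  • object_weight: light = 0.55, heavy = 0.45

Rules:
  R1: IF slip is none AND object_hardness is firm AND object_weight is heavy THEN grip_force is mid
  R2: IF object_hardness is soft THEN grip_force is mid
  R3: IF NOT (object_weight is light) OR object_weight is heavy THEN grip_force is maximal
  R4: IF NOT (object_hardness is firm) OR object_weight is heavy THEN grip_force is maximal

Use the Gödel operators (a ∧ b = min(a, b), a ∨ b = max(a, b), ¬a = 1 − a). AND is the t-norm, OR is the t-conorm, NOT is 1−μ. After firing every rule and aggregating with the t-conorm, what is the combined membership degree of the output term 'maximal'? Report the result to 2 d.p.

R1: none=0.27, firm=0.33, heavy=0.45; AND[min(a, b)] → w = 0.27
R2: soft=0.82 → w = 0.82
R3: ¬light=1−0.55=0.45, heavy=0.45; OR[max(a, b)] → w = 0.45
R4: ¬firm=1−0.33=0.67, heavy=0.45; OR[max(a, b)] → w = 0.67
Rules with consequent 'maximal': {R3, R4} → strengths 0.45, 0.67
Aggregate via t-conorm [max(a, b)]: 0.67

0.67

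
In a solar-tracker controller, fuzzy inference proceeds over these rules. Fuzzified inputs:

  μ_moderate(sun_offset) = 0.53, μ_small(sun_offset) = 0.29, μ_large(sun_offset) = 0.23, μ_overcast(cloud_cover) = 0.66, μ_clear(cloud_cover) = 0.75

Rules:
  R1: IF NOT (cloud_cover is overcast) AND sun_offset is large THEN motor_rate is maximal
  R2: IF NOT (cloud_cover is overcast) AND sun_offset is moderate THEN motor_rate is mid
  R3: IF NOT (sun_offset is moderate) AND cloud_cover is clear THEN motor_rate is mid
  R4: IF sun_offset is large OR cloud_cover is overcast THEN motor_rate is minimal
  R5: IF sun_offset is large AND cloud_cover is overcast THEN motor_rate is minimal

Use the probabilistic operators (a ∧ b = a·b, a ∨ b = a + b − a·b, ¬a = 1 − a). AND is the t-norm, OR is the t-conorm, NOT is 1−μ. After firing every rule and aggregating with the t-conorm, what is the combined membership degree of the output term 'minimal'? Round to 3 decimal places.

R1: ¬overcast=1−0.66=0.34, large=0.23; AND[a·b] → w = 0.0782
R2: ¬overcast=1−0.66=0.34, moderate=0.53; AND[a·b] → w = 0.1802
R3: ¬moderate=1−0.53=0.47, clear=0.75; AND[a·b] → w = 0.3525
R4: large=0.23, overcast=0.66; OR[a + b − a·b] → w = 0.7382
R5: large=0.23, overcast=0.66; AND[a·b] → w = 0.1518
Rules with consequent 'minimal': {R4, R5} → strengths 0.7382, 0.1518
Aggregate via t-conorm [a + b − a·b]: 0.7779

0.778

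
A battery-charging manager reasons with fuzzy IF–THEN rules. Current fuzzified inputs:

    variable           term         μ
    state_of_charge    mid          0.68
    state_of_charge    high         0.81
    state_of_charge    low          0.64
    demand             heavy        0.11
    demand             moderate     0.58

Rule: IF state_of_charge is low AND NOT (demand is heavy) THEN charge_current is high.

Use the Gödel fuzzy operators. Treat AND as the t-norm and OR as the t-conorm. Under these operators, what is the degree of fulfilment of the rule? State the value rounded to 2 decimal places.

0.64

firing strength: low=0.64, ¬heavy=1−0.11=0.89; AND[min(a, b)] → w = 0.64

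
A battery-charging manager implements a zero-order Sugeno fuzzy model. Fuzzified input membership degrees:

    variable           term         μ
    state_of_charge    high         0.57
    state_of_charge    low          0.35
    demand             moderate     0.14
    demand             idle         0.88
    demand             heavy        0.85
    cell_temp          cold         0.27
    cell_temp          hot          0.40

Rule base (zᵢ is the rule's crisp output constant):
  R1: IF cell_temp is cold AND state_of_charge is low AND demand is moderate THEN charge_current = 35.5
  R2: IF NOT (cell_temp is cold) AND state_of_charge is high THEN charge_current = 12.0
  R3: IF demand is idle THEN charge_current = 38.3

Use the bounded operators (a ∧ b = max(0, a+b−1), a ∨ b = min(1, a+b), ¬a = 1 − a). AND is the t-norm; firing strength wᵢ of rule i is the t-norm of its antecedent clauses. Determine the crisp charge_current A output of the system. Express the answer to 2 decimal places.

R1 (z=35.5): cold=0.27, low=0.35, moderate=0.14; AND[max(0, a+b−1)] → w = 0.00
R2 (z=12.0): ¬cold=1−0.27=0.73, high=0.57; AND[max(0, a+b−1)] → w = 0.30
R3 (z=38.3): idle=0.88 → w = 0.88
Weighted average = (0.00·35.5 + 0.30·12.0 + 0.88·38.3) / (0.00 + 0.30 + 0.88)
  = 37.3040 / 1.1800 = 31.61

31.61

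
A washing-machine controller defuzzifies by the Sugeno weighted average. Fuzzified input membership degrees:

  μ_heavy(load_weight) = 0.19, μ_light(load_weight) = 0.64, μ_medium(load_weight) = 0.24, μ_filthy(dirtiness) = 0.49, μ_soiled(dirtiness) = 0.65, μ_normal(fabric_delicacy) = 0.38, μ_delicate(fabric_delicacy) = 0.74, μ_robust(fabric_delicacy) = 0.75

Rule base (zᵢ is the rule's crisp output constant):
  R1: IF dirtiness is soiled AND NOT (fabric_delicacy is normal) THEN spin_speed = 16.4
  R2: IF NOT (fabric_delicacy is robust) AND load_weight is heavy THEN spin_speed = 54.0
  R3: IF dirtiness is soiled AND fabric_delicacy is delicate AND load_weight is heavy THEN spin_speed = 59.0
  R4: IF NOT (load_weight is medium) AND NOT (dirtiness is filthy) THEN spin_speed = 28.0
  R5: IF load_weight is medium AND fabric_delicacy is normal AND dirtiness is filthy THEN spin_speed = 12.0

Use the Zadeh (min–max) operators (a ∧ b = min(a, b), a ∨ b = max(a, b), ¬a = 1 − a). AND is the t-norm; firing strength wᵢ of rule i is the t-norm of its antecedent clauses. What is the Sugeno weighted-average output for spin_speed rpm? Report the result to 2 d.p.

27.88

R1 (z=16.4): soiled=0.65, ¬normal=1−0.38=0.62; AND[min(a, b)] → w = 0.62
R2 (z=54.0): ¬robust=1−0.75=0.25, heavy=0.19; AND[min(a, b)] → w = 0.19
R3 (z=59.0): soiled=0.65, delicate=0.74, heavy=0.19; AND[min(a, b)] → w = 0.19
R4 (z=28.0): ¬medium=1−0.24=0.76, ¬filthy=1−0.49=0.51; AND[min(a, b)] → w = 0.51
R5 (z=12.0): medium=0.24, normal=0.38, filthy=0.49; AND[min(a, b)] → w = 0.24
Weighted average = (0.62·16.4 + 0.19·54.0 + 0.19·59.0 + 0.51·28.0 + 0.24·12.0) / (0.62 + 0.19 + 0.19 + 0.51 + 0.24)
  = 48.7980 / 1.7500 = 27.88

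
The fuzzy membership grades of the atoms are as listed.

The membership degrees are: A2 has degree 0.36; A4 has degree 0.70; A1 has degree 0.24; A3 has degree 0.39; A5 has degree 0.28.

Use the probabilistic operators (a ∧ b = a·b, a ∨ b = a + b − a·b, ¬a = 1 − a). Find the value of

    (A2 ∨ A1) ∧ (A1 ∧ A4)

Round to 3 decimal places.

A2 ∨ A1 = a + b − a·b on (0.3600, 0.2400) = 0.5136
A1 ∧ A4 = a·b on (0.2400, 0.7000) = 0.1680
(A2 ∨ A1) ∧ (A1 ∧ A4) = a·b on (0.5136, 0.1680) = 0.0863

0.086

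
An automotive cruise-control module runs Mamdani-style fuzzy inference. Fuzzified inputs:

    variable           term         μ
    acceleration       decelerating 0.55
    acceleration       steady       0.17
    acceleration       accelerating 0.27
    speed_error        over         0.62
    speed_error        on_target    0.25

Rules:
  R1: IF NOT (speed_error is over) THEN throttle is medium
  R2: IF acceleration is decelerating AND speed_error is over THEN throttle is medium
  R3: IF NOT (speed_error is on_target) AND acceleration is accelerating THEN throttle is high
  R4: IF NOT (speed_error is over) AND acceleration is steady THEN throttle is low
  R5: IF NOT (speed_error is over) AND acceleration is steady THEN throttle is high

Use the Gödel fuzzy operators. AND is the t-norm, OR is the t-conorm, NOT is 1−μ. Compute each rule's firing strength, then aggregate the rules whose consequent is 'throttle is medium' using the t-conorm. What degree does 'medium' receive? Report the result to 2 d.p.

R1: ¬over=1−0.62=0.38 → w = 0.38
R2: decelerating=0.55, over=0.62; AND[min(a, b)] → w = 0.55
R3: ¬on_target=1−0.25=0.75, accelerating=0.27; AND[min(a, b)] → w = 0.27
R4: ¬over=1−0.62=0.38, steady=0.17; AND[min(a, b)] → w = 0.17
R5: ¬over=1−0.62=0.38, steady=0.17; AND[min(a, b)] → w = 0.17
Rules with consequent 'medium': {R1, R2} → strengths 0.38, 0.55
Aggregate via t-conorm [max(a, b)]: 0.55

0.55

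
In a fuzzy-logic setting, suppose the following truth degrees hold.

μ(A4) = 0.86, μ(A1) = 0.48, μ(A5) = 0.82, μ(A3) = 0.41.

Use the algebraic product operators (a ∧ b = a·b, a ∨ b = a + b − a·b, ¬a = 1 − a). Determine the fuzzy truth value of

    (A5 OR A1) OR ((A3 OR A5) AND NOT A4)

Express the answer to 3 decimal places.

A5 OR A1 = a + b − a·b on (0.8200, 0.4800) = 0.9064
A3 OR A5 = a + b − a·b on (0.4100, 0.8200) = 0.8938
NOT A4 = 1 − 0.8600 = 0.1400
(A3 OR A5) AND NOT A4 = a·b on (0.8938, 0.1400) = 0.1251
(A5 OR A1) OR ((A3 OR A5) AND NOT A4) = a + b − a·b on (0.9064, 0.1251) = 0.9181

0.918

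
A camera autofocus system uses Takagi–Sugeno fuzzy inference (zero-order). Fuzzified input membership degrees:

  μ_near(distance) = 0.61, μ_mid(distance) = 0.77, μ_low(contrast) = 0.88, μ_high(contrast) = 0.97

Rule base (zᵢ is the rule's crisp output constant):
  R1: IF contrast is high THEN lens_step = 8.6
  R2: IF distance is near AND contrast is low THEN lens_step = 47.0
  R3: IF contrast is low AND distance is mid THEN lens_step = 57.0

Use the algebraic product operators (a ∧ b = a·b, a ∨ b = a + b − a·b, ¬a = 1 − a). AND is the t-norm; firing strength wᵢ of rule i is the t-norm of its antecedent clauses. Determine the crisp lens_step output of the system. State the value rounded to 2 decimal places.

R1 (z=8.6): high=0.97 → w = 0.9700
R2 (z=47.0): near=0.61, low=0.88; AND[a·b] → w = 0.5368
R3 (z=57.0): low=0.88, mid=0.77; AND[a·b] → w = 0.6776
Weighted average = (0.9700·8.6 + 0.5368·47.0 + 0.6776·57.0) / (0.9700 + 0.5368 + 0.6776)
  = 72.1948 / 2.1844 = 33.05

33.05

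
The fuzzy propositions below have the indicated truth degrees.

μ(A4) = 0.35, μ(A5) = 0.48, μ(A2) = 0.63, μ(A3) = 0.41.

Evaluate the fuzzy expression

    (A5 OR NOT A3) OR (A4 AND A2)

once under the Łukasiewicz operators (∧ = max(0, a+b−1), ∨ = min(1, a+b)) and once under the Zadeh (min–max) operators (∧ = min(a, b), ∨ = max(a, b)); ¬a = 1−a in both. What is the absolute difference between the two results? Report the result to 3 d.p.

Under Łukasiewicz:
  NOT A3 = 1 − 0.41 = 0.59
  A5 OR NOT A3 = min(1, a+b) on (0.48, 0.59) = 1.00
  A4 AND A2 = max(0, a+b−1) on (0.35, 0.63) = 0.00
  (A5 OR NOT A3) OR (A4 AND A2) = min(1, a+b) on (1.00, 0.00) = 1.00
  → value = 1.0000
Under Zadeh (min–max):
  NOT A3 = 1 − 0.41 = 0.59
  A5 OR NOT A3 = max(a, b) on (0.48, 0.59) = 0.59
  A4 AND A2 = min(a, b) on (0.35, 0.63) = 0.35
  (A5 OR NOT A3) OR (A4 AND A2) = max(a, b) on (0.59, 0.35) = 0.59
  → value = 0.5900
|1.0000 − 0.5900| = 0.410

0.410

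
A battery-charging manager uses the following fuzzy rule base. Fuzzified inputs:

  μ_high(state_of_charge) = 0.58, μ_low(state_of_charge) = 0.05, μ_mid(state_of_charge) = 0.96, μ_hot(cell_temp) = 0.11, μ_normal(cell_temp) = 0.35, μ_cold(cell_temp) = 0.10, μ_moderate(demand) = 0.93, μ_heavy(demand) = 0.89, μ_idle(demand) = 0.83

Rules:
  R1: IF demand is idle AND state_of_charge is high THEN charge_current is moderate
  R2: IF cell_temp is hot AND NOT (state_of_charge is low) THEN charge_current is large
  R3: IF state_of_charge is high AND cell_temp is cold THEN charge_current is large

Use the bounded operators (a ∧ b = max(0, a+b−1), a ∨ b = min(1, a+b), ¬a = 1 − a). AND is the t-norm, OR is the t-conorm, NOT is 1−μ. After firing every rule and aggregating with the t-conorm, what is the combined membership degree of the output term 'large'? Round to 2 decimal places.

R1: idle=0.83, high=0.58; AND[max(0, a+b−1)] → w = 0.41
R2: hot=0.11, ¬low=1−0.05=0.95; AND[max(0, a+b−1)] → w = 0.06
R3: high=0.58, cold=0.10; AND[max(0, a+b−1)] → w = 0.00
Rules with consequent 'large': {R2, R3} → strengths 0.06, 0.00
Aggregate via t-conorm [min(1, a+b)]: 0.06

0.06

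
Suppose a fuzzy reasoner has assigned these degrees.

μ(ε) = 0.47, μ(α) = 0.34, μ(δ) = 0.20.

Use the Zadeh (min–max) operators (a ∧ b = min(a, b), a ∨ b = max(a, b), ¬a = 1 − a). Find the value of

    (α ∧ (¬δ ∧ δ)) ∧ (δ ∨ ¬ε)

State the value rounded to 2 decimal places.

¬δ = 1 − 0.20 = 0.80
¬δ ∧ δ = min(a, b) on (0.80, 0.20) = 0.20
α ∧ (¬δ ∧ δ) = min(a, b) on (0.34, 0.20) = 0.20
¬ε = 1 − 0.47 = 0.53
δ ∨ ¬ε = max(a, b) on (0.20, 0.53) = 0.53
(α ∧ (¬δ ∧ δ)) ∧ (δ ∨ ¬ε) = min(a, b) on (0.20, 0.53) = 0.20

0.20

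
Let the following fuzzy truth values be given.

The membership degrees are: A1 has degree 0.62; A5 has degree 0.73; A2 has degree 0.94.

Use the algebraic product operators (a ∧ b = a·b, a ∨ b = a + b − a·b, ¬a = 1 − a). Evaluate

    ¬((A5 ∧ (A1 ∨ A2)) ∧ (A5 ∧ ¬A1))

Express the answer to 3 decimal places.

A1 ∨ A2 = a + b − a·b on (0.6200, 0.9400) = 0.9772
A5 ∧ (A1 ∨ A2) = a·b on (0.7300, 0.9772) = 0.7134
¬A1 = 1 − 0.6200 = 0.3800
A5 ∧ ¬A1 = a·b on (0.7300, 0.3800) = 0.2774
(A5 ∧ (A1 ∨ A2)) ∧ (A5 ∧ ¬A1) = a·b on (0.7134, 0.2774) = 0.1979
¬((A5 ∧ (A1 ∨ A2)) ∧ (A5 ∧ ¬A1)) = 1 − 0.1979 = 0.8021

0.802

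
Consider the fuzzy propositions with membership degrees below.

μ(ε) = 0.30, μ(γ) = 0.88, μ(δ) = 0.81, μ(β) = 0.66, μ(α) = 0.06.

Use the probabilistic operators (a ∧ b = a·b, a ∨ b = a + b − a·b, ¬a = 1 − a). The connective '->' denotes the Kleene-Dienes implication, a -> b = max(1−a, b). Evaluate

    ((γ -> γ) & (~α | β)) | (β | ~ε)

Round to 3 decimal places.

0.986

γ -> γ  [Kleene-Dienes: max(1−a, b)] with a=0.8800, b=0.8800 → 0.8800
~α = 1 − 0.0600 = 0.9400
~α | β = a + b − a·b on (0.9400, 0.6600) = 0.9796
(γ -> γ) & (~α | β) = a·b on (0.8800, 0.9796) = 0.8620
~ε = 1 − 0.3000 = 0.7000
β | ~ε = a + b − a·b on (0.6600, 0.7000) = 0.8980
((γ -> γ) & (~α | β)) | (β | ~ε) = a + b − a·b on (0.8620, 0.8980) = 0.9859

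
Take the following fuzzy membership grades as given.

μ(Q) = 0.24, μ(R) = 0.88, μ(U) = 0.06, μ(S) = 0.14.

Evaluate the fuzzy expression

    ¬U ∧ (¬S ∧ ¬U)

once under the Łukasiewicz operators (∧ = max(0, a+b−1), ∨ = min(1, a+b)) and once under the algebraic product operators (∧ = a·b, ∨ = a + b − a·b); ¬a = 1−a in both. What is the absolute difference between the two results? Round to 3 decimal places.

Under Łukasiewicz:
  ¬U = 1 − 0.06 = 0.94
  ¬S = 1 − 0.14 = 0.86
  ¬U = 1 − 0.06 = 0.94
  ¬S ∧ ¬U = max(0, a+b−1) on (0.86, 0.94) = 0.80
  ¬U ∧ (¬S ∧ ¬U) = max(0, a+b−1) on (0.94, 0.80) = 0.74
  → value = 0.7400
Under algebraic product:
  ¬U = 1 − 0.0600 = 0.9400
  ¬S = 1 − 0.1400 = 0.8600
  ¬U = 1 − 0.0600 = 0.9400
  ¬S ∧ ¬U = a·b on (0.8600, 0.9400) = 0.8084
  ¬U ∧ (¬S ∧ ¬U) = a·b on (0.9400, 0.8084) = 0.7599
  → value = 0.7599
|0.7400 − 0.7599| = 0.020

0.020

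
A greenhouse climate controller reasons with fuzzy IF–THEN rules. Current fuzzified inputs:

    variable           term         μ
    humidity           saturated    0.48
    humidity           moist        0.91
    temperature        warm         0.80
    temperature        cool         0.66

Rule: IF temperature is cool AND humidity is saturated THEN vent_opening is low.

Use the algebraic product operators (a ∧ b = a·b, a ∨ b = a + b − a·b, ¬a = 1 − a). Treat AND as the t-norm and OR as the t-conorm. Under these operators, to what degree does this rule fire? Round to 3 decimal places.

0.317

firing strength: cool=0.66, saturated=0.48; AND[a·b] → w = 0.3168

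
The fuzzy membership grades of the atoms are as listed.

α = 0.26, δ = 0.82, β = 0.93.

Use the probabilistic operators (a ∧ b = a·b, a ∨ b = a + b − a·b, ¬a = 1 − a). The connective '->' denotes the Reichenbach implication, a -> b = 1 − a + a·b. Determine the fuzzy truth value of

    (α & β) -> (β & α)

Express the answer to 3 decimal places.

α & β = a·b on (0.2600, 0.9300) = 0.2418
β & α = a·b on (0.9300, 0.2600) = 0.2418
(α & β) -> (β & α)  [Reichenbach: 1 − a + a·b] with a=0.2418, b=0.2418 → 0.8167

0.817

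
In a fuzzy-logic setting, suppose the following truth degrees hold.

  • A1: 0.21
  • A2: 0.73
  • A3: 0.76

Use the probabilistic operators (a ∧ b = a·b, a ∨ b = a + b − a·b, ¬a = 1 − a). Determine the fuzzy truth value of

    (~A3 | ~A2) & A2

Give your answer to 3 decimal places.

0.325

~A3 = 1 − 0.7600 = 0.2400
~A2 = 1 − 0.7300 = 0.2700
~A3 | ~A2 = a + b − a·b on (0.2400, 0.2700) = 0.4452
(~A3 | ~A2) & A2 = a·b on (0.4452, 0.7300) = 0.3250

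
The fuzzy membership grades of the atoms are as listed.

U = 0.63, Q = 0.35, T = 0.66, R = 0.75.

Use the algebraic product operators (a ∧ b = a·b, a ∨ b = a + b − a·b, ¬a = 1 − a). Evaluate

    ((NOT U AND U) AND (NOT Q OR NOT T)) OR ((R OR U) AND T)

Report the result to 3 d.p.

0.671

NOT U = 1 − 0.6300 = 0.3700
NOT U AND U = a·b on (0.3700, 0.6300) = 0.2331
NOT Q = 1 − 0.3500 = 0.6500
NOT T = 1 − 0.6600 = 0.3400
NOT Q OR NOT T = a + b − a·b on (0.6500, 0.3400) = 0.7690
(NOT U AND U) AND (NOT Q OR NOT T) = a·b on (0.2331, 0.7690) = 0.1793
R OR U = a + b − a·b on (0.7500, 0.6300) = 0.9075
(R OR U) AND T = a·b on (0.9075, 0.6600) = 0.5989
((NOT U AND U) AND (NOT Q OR NOT T)) OR ((R OR U) AND T) = a + b − a·b on (0.1793, 0.5989) = 0.6708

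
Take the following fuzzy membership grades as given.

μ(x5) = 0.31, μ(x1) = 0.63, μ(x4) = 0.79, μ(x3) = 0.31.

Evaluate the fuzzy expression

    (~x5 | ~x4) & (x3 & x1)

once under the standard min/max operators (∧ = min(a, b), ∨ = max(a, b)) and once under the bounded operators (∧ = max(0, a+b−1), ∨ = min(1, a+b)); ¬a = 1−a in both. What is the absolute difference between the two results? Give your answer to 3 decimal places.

0.310

Under standard min/max:
  ~x5 = 1 − 0.31 = 0.69
  ~x4 = 1 − 0.79 = 0.21
  ~x5 | ~x4 = max(a, b) on (0.69, 0.21) = 0.69
  x3 & x1 = min(a, b) on (0.31, 0.63) = 0.31
  (~x5 | ~x4) & (x3 & x1) = min(a, b) on (0.69, 0.31) = 0.31
  → value = 0.3100
Under bounded:
  ~x5 = 1 − 0.31 = 0.69
  ~x4 = 1 − 0.79 = 0.21
  ~x5 | ~x4 = min(1, a+b) on (0.69, 0.21) = 0.90
  x3 & x1 = max(0, a+b−1) on (0.31, 0.63) = 0.00
  (~x5 | ~x4) & (x3 & x1) = max(0, a+b−1) on (0.90, 0.00) = 0.00
  → value = 0.0000
|0.3100 − 0.0000| = 0.310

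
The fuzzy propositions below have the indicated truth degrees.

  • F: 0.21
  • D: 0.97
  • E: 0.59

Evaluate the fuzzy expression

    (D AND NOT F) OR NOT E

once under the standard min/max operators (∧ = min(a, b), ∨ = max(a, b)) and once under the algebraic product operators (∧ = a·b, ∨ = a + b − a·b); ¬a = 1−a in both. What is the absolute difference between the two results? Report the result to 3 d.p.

0.072

Under standard min/max:
  NOT F = 1 − 0.21 = 0.79
  D AND NOT F = min(a, b) on (0.97, 0.79) = 0.79
  NOT E = 1 − 0.59 = 0.41
  (D AND NOT F) OR NOT E = max(a, b) on (0.79, 0.41) = 0.79
  → value = 0.7900
Under algebraic product:
  NOT F = 1 − 0.2100 = 0.7900
  D AND NOT F = a·b on (0.9700, 0.7900) = 0.7663
  NOT E = 1 − 0.5900 = 0.4100
  (D AND NOT F) OR NOT E = a + b − a·b on (0.7663, 0.4100) = 0.8621
  → value = 0.8621
|0.7900 − 0.8621| = 0.072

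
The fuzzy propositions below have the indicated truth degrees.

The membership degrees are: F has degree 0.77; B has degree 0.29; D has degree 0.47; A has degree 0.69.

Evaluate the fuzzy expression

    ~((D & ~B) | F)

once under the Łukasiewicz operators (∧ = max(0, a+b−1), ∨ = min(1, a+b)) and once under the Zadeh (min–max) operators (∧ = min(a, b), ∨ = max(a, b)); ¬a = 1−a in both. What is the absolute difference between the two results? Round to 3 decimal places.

0.180

Under Łukasiewicz:
  ~B = 1 − 0.29 = 0.71
  D & ~B = max(0, a+b−1) on (0.47, 0.71) = 0.18
  (D & ~B) | F = min(1, a+b) on (0.18, 0.77) = 0.95
  ~((D & ~B) | F) = 1 − 0.95 = 0.05
  → value = 0.0500
Under Zadeh (min–max):
  ~B = 1 − 0.29 = 0.71
  D & ~B = min(a, b) on (0.47, 0.71) = 0.47
  (D & ~B) | F = max(a, b) on (0.47, 0.77) = 0.77
  ~((D & ~B) | F) = 1 − 0.77 = 0.23
  → value = 0.2300
|0.0500 − 0.2300| = 0.180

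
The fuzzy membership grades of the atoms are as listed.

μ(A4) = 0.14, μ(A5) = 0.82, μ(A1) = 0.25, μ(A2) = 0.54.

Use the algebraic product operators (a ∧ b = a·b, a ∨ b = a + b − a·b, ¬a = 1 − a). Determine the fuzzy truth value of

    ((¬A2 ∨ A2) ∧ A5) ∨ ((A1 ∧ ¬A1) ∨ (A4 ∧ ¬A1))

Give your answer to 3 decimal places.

¬A2 = 1 − 0.5400 = 0.4600
¬A2 ∨ A2 = a + b − a·b on (0.4600, 0.5400) = 0.7516
(¬A2 ∨ A2) ∧ A5 = a·b on (0.7516, 0.8200) = 0.6163
¬A1 = 1 − 0.2500 = 0.7500
A1 ∧ ¬A1 = a·b on (0.2500, 0.7500) = 0.1875
¬A1 = 1 − 0.2500 = 0.7500
A4 ∧ ¬A1 = a·b on (0.1400, 0.7500) = 0.1050
(A1 ∧ ¬A1) ∨ (A4 ∧ ¬A1) = a + b − a·b on (0.1875, 0.1050) = 0.2728
((¬A2 ∨ A2) ∧ A5) ∨ ((A1 ∧ ¬A1) ∨ (A4 ∧ ¬A1)) = a + b − a·b on (0.6163, 0.2728) = 0.7210

0.721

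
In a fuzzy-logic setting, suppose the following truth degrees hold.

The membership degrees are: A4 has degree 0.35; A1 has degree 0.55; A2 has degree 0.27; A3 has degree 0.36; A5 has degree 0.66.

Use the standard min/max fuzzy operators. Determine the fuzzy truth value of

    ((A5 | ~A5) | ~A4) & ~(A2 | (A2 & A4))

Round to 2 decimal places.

0.66

~A5 = 1 − 0.66 = 0.34
A5 | ~A5 = max(a, b) on (0.66, 0.34) = 0.66
~A4 = 1 − 0.35 = 0.65
(A5 | ~A5) | ~A4 = max(a, b) on (0.66, 0.65) = 0.66
A2 & A4 = min(a, b) on (0.27, 0.35) = 0.27
A2 | (A2 & A4) = max(a, b) on (0.27, 0.27) = 0.27
~(A2 | (A2 & A4)) = 1 − 0.27 = 0.73
((A5 | ~A5) | ~A4) & ~(A2 | (A2 & A4)) = min(a, b) on (0.66, 0.73) = 0.66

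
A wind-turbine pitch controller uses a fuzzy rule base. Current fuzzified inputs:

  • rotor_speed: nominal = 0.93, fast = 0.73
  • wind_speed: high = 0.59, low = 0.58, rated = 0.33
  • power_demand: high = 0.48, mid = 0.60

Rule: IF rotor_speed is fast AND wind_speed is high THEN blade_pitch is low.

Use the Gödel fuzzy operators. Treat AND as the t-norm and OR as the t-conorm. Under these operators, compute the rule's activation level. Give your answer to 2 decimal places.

firing strength: fast=0.73, high=0.59; AND[min(a, b)] → w = 0.59

0.59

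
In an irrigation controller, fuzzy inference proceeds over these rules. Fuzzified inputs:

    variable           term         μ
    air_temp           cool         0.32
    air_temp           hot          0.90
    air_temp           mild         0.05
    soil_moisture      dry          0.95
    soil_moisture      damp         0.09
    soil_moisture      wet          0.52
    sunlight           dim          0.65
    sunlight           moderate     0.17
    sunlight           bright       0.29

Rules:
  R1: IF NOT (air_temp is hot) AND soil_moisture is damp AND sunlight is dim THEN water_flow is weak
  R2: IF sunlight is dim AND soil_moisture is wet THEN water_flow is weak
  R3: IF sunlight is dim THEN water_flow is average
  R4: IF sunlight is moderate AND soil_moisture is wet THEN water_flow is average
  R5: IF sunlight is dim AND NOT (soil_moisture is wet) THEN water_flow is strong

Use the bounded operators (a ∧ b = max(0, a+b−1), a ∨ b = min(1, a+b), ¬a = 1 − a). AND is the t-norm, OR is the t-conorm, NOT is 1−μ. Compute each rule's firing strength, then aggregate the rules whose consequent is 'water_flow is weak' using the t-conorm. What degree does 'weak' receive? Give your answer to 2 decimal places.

0.17

R1: ¬hot=1−0.90=0.10, damp=0.09, dim=0.65; AND[max(0, a+b−1)] → w = 0.00
R2: dim=0.65, wet=0.52; AND[max(0, a+b−1)] → w = 0.17
R3: dim=0.65 → w = 0.65
R4: moderate=0.17, wet=0.52; AND[max(0, a+b−1)] → w = 0.00
R5: dim=0.65, ¬wet=1−0.52=0.48; AND[max(0, a+b−1)] → w = 0.13
Rules with consequent 'weak': {R1, R2} → strengths 0.00, 0.17
Aggregate via t-conorm [min(1, a+b)]: 0.17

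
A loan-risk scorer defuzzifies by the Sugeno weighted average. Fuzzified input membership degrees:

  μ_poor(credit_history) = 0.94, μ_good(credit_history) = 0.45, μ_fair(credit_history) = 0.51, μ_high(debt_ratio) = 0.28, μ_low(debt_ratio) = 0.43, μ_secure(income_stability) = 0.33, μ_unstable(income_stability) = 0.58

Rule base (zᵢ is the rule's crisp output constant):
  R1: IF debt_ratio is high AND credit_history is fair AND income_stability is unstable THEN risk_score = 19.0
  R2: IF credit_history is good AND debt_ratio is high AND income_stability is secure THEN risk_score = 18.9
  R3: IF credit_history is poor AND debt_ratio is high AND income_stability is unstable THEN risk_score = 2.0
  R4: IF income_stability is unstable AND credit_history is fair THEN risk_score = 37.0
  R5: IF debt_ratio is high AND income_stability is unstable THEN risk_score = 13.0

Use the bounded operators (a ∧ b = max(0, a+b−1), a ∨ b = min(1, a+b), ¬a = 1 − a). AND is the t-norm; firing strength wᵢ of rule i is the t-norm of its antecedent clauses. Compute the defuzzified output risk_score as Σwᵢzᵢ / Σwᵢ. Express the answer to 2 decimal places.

R1 (z=19.0): high=0.28, fair=0.51, unstable=0.58; AND[max(0, a+b−1)] → w = 0.00
R2 (z=18.9): good=0.45, high=0.28, secure=0.33; AND[max(0, a+b−1)] → w = 0.00
R3 (z=2.0): poor=0.94, high=0.28, unstable=0.58; AND[max(0, a+b−1)] → w = 0.00
R4 (z=37.0): unstable=0.58, fair=0.51; AND[max(0, a+b−1)] → w = 0.09
R5 (z=13.0): high=0.28, unstable=0.58; AND[max(0, a+b−1)] → w = 0.00
Weighted average = (0.00·19.0 + 0.00·18.9 + 0.00·2.0 + 0.09·37.0 + 0.00·13.0) / (0.00 + 0.00 + 0.00 + 0.09 + 0.00)
  = 3.3300 / 0.0900 = 37.00

37.00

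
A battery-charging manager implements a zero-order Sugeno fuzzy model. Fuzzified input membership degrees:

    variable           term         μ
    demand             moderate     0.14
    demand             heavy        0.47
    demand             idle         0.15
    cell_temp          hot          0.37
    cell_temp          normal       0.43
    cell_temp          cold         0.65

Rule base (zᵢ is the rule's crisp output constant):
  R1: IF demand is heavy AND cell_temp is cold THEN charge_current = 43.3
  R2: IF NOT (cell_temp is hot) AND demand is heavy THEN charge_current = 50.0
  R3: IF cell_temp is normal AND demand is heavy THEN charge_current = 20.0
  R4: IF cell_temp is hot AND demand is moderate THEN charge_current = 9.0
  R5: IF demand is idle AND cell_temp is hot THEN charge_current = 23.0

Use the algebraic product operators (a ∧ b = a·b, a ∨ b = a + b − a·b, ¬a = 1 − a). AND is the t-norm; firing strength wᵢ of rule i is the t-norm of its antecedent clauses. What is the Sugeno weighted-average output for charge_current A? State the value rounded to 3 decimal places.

37.122

R1 (z=43.3): heavy=0.47, cold=0.65; AND[a·b] → w = 0.3055
R2 (z=50.0): ¬hot=1−0.37=0.63, heavy=0.47; AND[a·b] → w = 0.2961
R3 (z=20.0): normal=0.43, heavy=0.47; AND[a·b] → w = 0.2021
R4 (z=9.0): hot=0.37, moderate=0.14; AND[a·b] → w = 0.0518
R5 (z=23.0): idle=0.15, hot=0.37; AND[a·b] → w = 0.0555
Weighted average = (0.3055·43.3 + 0.2961·50.0 + 0.2021·20.0 + 0.0518·9.0 + 0.0555·23.0) / (0.3055 + 0.2961 + 0.2021 + 0.0518 + 0.0555)
  = 33.8178 / 0.9110 = 37.122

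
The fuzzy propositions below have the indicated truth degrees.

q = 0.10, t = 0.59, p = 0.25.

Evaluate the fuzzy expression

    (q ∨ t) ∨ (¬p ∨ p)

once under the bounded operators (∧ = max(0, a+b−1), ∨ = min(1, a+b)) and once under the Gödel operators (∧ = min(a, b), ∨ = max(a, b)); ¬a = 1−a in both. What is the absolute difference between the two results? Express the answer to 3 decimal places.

Under bounded:
  q ∨ t = min(1, a+b) on (0.10, 0.59) = 0.69
  ¬p = 1 − 0.25 = 0.75
  ¬p ∨ p = min(1, a+b) on (0.75, 0.25) = 1.00
  (q ∨ t) ∨ (¬p ∨ p) = min(1, a+b) on (0.69, 1.00) = 1.00
  → value = 1.0000
Under Gödel:
  q ∨ t = max(a, b) on (0.10, 0.59) = 0.59
  ¬p = 1 − 0.25 = 0.75
  ¬p ∨ p = max(a, b) on (0.75, 0.25) = 0.75
  (q ∨ t) ∨ (¬p ∨ p) = max(a, b) on (0.59, 0.75) = 0.75
  → value = 0.7500
|1.0000 − 0.7500| = 0.250

0.250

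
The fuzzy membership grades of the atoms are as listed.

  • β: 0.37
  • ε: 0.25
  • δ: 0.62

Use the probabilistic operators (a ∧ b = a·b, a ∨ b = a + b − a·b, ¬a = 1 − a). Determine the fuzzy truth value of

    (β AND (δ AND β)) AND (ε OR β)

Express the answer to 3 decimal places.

δ AND β = a·b on (0.6200, 0.3700) = 0.2294
β AND (δ AND β) = a·b on (0.3700, 0.2294) = 0.0849
ε OR β = a + b − a·b on (0.2500, 0.3700) = 0.5275
(β AND (δ AND β)) AND (ε OR β) = a·b on (0.0849, 0.5275) = 0.0448

0.045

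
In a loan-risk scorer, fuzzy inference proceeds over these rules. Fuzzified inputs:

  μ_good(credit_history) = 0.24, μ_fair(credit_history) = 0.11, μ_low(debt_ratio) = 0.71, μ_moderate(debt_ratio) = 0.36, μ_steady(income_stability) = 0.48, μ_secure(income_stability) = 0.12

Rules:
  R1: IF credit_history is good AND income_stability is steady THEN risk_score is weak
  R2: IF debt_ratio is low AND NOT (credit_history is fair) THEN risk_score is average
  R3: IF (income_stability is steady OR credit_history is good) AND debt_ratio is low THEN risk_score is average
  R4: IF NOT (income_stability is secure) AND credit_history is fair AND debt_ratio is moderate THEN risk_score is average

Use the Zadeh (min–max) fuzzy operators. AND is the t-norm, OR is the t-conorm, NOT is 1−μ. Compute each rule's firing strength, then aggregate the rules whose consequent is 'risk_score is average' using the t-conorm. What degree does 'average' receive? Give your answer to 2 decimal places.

0.71

R1: good=0.24, steady=0.48; AND[min(a, b)] → w = 0.24
R2: low=0.71, ¬fair=1−0.11=0.89; AND[min(a, b)] → w = 0.71
R3: (steady=0.48 OR good=0.24) = 0.48; AND[min(a, b)] with low=0.71 → w = 0.48
R4: ¬secure=1−0.12=0.88, fair=0.11, moderate=0.36; AND[min(a, b)] → w = 0.11
Rules with consequent 'average': {R2, R3, R4} → strengths 0.71, 0.48, 0.11
Aggregate via t-conorm [max(a, b)]: 0.71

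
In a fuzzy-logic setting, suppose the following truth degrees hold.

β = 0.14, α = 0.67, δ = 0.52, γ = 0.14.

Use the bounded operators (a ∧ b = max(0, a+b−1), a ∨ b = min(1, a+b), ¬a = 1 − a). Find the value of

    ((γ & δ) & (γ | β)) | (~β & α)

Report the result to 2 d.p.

0.53

γ & δ = max(0, a+b−1) on (0.14, 0.52) = 0.00
γ | β = min(1, a+b) on (0.14, 0.14) = 0.28
(γ & δ) & (γ | β) = max(0, a+b−1) on (0.00, 0.28) = 0.00
~β = 1 − 0.14 = 0.86
~β & α = max(0, a+b−1) on (0.86, 0.67) = 0.53
((γ & δ) & (γ | β)) | (~β & α) = min(1, a+b) on (0.00, 0.53) = 0.53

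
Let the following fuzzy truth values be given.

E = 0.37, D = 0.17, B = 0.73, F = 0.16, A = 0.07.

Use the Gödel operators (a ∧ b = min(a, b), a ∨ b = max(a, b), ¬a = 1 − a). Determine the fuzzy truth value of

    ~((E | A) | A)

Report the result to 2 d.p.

E | A = max(a, b) on (0.37, 0.07) = 0.37
(E | A) | A = max(a, b) on (0.37, 0.07) = 0.37
~((E | A) | A) = 1 − 0.37 = 0.63

0.63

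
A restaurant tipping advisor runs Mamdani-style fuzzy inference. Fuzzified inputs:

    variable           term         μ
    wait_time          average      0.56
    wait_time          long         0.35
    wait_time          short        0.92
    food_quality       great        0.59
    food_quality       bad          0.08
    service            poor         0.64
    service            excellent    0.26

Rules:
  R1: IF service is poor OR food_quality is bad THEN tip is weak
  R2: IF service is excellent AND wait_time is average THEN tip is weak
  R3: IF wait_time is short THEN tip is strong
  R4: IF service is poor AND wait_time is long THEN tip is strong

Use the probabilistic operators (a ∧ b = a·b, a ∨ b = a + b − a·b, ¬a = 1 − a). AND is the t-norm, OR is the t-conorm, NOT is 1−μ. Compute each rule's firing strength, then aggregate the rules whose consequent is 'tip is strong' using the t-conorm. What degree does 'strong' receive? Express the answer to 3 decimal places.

R1: poor=0.64, bad=0.08; OR[a + b − a·b] → w = 0.6688
R2: excellent=0.26, average=0.56; AND[a·b] → w = 0.1456
R3: short=0.92 → w = 0.9200
R4: poor=0.64, long=0.35; AND[a·b] → w = 0.2240
Rules with consequent 'strong': {R3, R4} → strengths 0.9200, 0.2240
Aggregate via t-conorm [a + b − a·b]: 0.9379

0.938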